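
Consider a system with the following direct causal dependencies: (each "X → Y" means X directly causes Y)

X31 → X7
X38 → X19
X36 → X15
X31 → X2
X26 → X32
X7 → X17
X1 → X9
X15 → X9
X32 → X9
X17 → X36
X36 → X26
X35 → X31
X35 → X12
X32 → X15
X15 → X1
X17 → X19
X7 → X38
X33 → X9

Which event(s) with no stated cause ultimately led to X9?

X33, X35

Tracing upstream from X9: X9 ← X15 ← X36 ← X17 ← X7 ← X31 ← X35.
A separate upstream branch: X9 ← X33.
Each of those chain origins has no stated cause.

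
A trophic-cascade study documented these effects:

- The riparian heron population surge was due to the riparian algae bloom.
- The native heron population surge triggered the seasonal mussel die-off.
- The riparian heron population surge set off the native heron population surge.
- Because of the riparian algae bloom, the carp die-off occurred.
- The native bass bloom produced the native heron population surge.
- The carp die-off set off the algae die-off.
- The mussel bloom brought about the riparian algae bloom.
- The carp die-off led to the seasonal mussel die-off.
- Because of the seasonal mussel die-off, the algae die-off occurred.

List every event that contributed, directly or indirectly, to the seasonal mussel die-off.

Immediate causes of the seasonal mussel die-off: the carp die-off, the native heron population surge.
Further upstream: the mussel bloom, the riparian algae bloom, the riparian heron population surge, the native bass bloom.

the carp die-off, the mussel bloom, the native bass bloom, the native heron population surge, the riparian algae bloom, the riparian heron population surge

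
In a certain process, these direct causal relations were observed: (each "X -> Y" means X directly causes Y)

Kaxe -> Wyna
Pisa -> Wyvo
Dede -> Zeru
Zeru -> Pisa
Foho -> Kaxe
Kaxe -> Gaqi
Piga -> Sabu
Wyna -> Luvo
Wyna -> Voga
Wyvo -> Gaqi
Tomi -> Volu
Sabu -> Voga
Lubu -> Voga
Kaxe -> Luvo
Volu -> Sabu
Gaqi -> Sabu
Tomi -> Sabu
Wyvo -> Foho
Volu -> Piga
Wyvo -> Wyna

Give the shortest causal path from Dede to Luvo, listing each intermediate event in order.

Dede → Zeru
Zeru → Pisa
Pisa → Wyvo
Wyvo → Wyna
Wyna → Luvo
Length: 5 steps.

Dede → Zeru → Pisa → Wyvo → Wyna → Luvo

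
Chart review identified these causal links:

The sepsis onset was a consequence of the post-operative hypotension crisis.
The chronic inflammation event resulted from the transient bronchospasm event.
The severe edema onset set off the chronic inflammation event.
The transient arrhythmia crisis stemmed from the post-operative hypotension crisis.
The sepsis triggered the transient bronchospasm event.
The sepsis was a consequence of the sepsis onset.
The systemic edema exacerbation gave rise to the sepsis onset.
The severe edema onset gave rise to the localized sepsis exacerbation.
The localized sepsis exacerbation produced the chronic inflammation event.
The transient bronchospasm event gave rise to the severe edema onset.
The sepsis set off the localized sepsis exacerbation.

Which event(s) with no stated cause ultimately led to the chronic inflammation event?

Tracing upstream from the chronic inflammation event: the chronic inflammation event ← the transient bronchospasm event ← the sepsis ← the sepsis onset ← the post-operative hypotension crisis.
A separate upstream branch: the chronic inflammation event ← the transient bronchospasm event ← the sepsis ← the sepsis onset ← the systemic edema exacerbation.
Each of those chain origins has no stated cause.

the post-operative hypotension crisis, the systemic edema exacerbation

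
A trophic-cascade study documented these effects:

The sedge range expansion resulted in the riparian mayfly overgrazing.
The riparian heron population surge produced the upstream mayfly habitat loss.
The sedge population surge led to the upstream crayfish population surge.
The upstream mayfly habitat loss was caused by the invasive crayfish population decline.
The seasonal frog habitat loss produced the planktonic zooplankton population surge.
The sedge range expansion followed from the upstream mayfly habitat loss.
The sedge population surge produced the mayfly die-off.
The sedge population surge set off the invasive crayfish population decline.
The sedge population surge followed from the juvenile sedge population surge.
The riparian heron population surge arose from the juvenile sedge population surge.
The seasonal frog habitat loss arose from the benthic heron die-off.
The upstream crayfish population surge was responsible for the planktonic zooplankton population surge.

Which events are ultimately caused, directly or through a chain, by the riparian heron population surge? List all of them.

Direct effects: the upstream mayfly habitat loss.
2 steps out: the sedge range expansion.
3 steps out: the riparian mayfly overgrazing.
Not reachable from it: the juvenile sedge population surge, the sedge population surge, the invasive crayfish population decline, the upstream crayfish population surge, the mayfly die-off, the benthic heron die-off, the seasonal frog habitat loss, the planktonic zooplankton population surge.

the riparian mayfly overgrazing, the sedge range expansion, the upstream mayfly habitat loss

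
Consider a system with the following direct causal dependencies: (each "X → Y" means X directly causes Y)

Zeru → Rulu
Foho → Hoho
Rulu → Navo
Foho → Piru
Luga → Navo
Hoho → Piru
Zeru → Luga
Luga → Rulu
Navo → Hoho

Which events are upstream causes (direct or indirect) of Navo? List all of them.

Luga, Rulu, Zeru

Immediate causes of Navo: Luga, Rulu.
Further upstream: Zeru.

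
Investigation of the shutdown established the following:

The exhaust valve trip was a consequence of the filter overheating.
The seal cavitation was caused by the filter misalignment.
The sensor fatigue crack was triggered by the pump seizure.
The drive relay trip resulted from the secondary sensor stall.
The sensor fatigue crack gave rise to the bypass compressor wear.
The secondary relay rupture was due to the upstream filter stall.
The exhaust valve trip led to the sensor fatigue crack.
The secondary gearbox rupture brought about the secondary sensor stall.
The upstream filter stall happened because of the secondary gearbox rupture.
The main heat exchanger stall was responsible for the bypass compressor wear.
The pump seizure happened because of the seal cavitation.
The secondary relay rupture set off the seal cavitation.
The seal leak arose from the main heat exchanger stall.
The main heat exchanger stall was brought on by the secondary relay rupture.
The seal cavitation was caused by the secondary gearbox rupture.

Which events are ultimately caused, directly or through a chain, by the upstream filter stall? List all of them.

the bypass compressor wear, the main heat exchanger stall, the pump seizure, the seal cavitation, the seal leak, the secondary relay rupture, the sensor fatigue crack

Direct effects: the secondary relay rupture.
2 steps out: the seal cavitation, the main heat exchanger stall.
3 steps out: the pump seizure, the seal leak, the bypass compressor wear.
4 steps out: the sensor fatigue crack.
Not reachable from it: the secondary gearbox rupture, the secondary sensor stall, the filter overheating, the drive relay trip, the exhaust valve trip, the filter misalignment.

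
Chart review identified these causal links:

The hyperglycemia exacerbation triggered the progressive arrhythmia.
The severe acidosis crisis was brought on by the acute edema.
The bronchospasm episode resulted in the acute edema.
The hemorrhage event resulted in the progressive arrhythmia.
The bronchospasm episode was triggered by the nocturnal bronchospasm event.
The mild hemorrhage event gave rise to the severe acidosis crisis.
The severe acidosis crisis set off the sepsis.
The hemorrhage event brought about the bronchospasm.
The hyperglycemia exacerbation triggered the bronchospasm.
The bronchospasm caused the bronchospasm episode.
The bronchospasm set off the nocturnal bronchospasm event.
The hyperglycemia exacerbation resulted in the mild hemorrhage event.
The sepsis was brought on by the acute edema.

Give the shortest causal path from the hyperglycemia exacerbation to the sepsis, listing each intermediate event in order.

the hyperglycemia exacerbation → the mild hemorrhage event → the severe acidosis crisis → the sepsis

the hyperglycemia exacerbation → the mild hemorrhage event
the mild hemorrhage event → the severe acidosis crisis
the severe acidosis crisis → the sepsis
Length: 3 steps.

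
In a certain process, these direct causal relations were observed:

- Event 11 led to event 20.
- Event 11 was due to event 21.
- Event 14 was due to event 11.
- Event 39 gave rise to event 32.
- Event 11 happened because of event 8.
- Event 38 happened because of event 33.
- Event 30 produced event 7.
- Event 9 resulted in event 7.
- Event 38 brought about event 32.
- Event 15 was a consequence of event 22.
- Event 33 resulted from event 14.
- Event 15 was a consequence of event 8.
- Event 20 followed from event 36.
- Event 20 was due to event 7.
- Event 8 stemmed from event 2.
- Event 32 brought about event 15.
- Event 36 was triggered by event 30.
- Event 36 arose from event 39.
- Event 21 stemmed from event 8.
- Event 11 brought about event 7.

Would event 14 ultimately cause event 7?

No

Event 14 leads to event 33, event 38, event 32, event 15; event 7 is not among them.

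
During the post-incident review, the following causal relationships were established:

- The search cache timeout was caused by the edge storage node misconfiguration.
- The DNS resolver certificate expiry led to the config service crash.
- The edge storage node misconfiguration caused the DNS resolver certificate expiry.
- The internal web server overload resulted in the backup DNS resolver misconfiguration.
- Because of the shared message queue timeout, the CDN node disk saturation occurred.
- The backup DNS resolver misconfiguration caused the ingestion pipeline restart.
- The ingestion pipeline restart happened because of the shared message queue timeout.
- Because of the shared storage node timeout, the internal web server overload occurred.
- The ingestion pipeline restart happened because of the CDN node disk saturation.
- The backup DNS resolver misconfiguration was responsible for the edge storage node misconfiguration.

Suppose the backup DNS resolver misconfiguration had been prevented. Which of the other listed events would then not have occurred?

Downstream of the backup DNS resolver misconfiguration: the edge storage node misconfiguration, the search cache timeout, the DNS resolver certificate expiry, the config service crash, the ingestion pipeline restart.
Of those, still caused via another path: the ingestion pipeline restart.
The remainder have no surviving cause.

the DNS resolver certificate expiry, the config service crash, the edge storage node misconfiguration, the search cache timeout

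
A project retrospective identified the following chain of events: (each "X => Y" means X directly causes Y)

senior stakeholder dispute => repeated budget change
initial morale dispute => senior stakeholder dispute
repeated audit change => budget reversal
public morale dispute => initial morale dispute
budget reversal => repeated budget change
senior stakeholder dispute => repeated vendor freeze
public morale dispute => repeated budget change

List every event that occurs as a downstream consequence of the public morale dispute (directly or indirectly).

the initial morale dispute, the repeated budget change, the repeated vendor freeze, the senior stakeholder dispute

Direct effects: the initial morale dispute, the repeated budget change.
2 steps out: the senior stakeholder dispute.
3 steps out: the repeated vendor freeze.
Not reachable from it: the repeated audit change, the budget reversal.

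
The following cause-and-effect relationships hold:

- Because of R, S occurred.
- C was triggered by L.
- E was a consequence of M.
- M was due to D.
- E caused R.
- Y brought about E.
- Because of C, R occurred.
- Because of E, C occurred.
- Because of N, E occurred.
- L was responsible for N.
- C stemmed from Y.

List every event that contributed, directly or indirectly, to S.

C, D, E, L, M, N, R, Y

Immediate cause of S: R.
Further upstream: Y, L, D, N, M, E, C.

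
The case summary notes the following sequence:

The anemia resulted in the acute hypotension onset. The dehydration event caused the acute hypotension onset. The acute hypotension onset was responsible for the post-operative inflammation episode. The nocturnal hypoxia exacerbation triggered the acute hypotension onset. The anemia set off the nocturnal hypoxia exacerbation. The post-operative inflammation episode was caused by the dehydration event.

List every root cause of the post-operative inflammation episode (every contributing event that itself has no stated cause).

the anemia, the dehydration event

Tracing upstream from the post-operative inflammation episode: the post-operative inflammation episode ← the acute hypotension onset ← the anemia.
A separate upstream branch: the post-operative inflammation episode ← the dehydration event.
Each of those chain origins has no stated cause.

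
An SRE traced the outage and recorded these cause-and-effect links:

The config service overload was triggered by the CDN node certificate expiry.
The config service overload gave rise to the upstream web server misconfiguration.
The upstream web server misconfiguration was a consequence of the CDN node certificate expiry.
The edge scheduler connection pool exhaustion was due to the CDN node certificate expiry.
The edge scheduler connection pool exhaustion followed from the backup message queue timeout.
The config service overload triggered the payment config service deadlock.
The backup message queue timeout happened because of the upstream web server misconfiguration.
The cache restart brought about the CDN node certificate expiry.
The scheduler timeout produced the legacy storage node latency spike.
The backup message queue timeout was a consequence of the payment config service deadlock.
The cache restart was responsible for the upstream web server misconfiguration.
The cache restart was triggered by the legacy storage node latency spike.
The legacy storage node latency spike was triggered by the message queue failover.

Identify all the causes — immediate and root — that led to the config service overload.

Immediate cause of the config service overload: the CDN node certificate expiry.
Further upstream: the message queue failover, the scheduler timeout, the legacy storage node latency spike, the cache restart.

the CDN node certificate expiry, the cache restart, the legacy storage node latency spike, the message queue failover, the scheduler timeout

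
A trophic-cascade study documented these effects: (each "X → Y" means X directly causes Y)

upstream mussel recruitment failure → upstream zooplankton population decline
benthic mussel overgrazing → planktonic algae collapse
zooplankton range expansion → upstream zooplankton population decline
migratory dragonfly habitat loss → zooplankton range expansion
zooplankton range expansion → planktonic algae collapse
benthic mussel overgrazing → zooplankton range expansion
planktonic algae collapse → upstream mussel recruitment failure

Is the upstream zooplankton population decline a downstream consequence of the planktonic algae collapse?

Yes

There is a causal chain: the planktonic algae collapse → the upstream mussel recruitment failure → the upstream zooplankton population decline.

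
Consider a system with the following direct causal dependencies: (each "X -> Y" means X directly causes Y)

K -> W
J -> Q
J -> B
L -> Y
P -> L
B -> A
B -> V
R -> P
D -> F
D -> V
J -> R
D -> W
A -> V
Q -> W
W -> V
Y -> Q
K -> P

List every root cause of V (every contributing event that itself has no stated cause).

D, J, K

Tracing upstream from V: V ← B ← J.
A separate upstream branch: V ← D.
A separate upstream branch: V ← W ← K.
Each of those chain origins has no stated cause.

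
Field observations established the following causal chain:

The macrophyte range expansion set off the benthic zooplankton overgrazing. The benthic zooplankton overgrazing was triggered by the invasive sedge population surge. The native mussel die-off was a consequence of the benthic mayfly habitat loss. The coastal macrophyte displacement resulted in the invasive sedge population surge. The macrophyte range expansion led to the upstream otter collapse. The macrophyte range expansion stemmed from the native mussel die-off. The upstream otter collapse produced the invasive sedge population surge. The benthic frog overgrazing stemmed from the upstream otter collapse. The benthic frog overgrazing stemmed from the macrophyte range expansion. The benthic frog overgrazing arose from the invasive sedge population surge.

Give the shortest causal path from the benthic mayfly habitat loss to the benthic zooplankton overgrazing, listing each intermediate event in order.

the benthic mayfly habitat loss → the native mussel die-off
the native mussel die-off → the macrophyte range expansion
the macrophyte range expansion → the benthic zooplankton overgrazing
Length: 3 steps.

the benthic mayfly habitat loss → the native mussel die-off → the macrophyte range expansion → the benthic zooplankton overgrazing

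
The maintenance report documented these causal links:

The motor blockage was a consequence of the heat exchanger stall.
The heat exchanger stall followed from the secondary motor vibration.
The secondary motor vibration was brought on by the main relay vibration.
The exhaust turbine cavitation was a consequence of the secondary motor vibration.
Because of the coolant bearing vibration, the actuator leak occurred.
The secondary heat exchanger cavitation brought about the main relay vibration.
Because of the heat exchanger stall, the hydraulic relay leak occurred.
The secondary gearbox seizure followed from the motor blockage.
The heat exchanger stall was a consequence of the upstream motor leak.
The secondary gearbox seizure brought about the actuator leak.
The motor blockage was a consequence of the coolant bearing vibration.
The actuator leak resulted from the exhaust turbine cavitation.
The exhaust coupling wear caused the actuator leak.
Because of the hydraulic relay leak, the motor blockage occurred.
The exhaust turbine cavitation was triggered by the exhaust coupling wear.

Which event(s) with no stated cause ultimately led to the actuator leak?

Tracing upstream from the actuator leak: the actuator leak ← the exhaust coupling wear.
A separate upstream branch: the actuator leak ← the exhaust turbine cavitation ← the secondary motor vibration ← the main relay vibration ← the secondary heat exchanger cavitation.
A separate upstream branch: the actuator leak ← the coolant bearing vibration.
A separate upstream branch: the actuator leak ← the secondary gearbox seizure ← the motor blockage ← the heat exchanger stall ← the upstream motor leak.
Each of those chain origins has no stated cause.

the coolant bearing vibration, the exhaust coupling wear, the secondary heat exchanger cavitation, the upstream motor leak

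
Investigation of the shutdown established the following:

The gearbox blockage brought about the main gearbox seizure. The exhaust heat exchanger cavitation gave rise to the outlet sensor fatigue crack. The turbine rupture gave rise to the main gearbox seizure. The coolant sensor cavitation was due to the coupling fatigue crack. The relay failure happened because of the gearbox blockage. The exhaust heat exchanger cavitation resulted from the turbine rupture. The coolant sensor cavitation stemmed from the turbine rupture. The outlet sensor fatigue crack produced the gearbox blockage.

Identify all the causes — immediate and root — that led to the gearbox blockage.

the exhaust heat exchanger cavitation, the outlet sensor fatigue crack, the turbine rupture

Immediate cause of the gearbox blockage: the outlet sensor fatigue crack.
Further upstream: the turbine rupture, the exhaust heat exchanger cavitation.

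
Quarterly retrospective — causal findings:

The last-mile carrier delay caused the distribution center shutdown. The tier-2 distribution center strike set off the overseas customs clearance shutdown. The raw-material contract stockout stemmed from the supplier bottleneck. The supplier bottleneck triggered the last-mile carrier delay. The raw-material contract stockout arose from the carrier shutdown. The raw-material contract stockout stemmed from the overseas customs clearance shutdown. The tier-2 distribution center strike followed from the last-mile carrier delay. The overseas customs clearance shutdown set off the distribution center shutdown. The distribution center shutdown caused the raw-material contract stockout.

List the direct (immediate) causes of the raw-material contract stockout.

the carrier shutdown, the distribution center shutdown, the overseas customs clearance shutdown, the supplier bottleneck

Upstream contributors include the last-mile carrier delay, the tier-2 distribution center strike, but only the carrier shutdown, the distribution center shutdown, the overseas customs clearance shutdown, the supplier bottleneck feed directly into the raw-material contract stockout.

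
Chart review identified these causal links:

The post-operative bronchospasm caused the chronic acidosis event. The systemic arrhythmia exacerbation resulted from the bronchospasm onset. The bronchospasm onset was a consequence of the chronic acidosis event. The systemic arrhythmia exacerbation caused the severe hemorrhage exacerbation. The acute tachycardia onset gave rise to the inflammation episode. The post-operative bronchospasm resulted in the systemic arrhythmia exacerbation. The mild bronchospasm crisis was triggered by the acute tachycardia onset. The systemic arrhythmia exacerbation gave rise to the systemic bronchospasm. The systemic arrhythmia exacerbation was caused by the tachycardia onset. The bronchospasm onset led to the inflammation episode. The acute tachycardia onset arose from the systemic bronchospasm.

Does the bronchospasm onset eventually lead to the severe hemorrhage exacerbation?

Yes

There is a causal chain: the bronchospasm onset → the systemic arrhythmia exacerbation → the severe hemorrhage exacerbation.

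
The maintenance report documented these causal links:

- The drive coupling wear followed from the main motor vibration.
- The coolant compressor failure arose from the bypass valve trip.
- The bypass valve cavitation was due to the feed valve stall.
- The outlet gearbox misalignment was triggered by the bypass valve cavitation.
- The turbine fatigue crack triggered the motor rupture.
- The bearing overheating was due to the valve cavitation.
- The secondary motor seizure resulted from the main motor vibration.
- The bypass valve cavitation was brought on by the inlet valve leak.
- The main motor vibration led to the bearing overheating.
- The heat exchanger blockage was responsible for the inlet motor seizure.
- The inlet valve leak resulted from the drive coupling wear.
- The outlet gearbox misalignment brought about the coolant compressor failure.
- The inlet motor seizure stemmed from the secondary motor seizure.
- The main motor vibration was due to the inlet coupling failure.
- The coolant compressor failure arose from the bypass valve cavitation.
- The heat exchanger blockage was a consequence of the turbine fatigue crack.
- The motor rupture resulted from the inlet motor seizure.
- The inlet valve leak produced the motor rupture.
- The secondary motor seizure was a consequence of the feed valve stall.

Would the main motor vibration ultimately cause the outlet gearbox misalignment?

There is a causal chain: the main motor vibration → the drive coupling wear → the inlet valve leak → the bypass valve cavitation → the outlet gearbox misalignment.

Yes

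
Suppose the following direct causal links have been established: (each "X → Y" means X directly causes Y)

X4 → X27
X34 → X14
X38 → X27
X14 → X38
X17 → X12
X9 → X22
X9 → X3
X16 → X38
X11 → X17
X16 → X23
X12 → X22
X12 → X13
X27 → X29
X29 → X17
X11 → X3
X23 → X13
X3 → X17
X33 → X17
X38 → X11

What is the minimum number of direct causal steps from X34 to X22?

6

Shortest chain: X34 → X14 → X38 → X11 → X17 → X12 → X22.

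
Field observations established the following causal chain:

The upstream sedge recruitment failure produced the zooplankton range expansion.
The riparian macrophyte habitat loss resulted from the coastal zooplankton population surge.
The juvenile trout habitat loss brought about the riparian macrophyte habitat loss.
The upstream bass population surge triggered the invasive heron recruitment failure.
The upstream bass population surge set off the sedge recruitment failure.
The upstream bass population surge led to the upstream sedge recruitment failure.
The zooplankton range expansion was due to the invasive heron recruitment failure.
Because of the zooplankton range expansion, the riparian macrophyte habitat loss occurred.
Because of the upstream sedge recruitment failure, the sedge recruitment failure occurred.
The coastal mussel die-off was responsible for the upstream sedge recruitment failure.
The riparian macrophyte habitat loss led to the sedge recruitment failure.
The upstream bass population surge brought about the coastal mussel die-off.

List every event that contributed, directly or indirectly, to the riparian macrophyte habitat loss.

the coastal mussel die-off, the coastal zooplankton population surge, the invasive heron recruitment failure, the juvenile trout habitat loss, the upstream bass population surge, the upstream sedge recruitment failure, the zooplankton range expansion

Immediate causes of the riparian macrophyte habitat loss: the juvenile trout habitat loss, the zooplankton range expansion, the coastal zooplankton population surge.
Further upstream: the upstream bass population surge, the coastal mussel die-off, the upstream sedge recruitment failure, the invasive heron recruitment failure.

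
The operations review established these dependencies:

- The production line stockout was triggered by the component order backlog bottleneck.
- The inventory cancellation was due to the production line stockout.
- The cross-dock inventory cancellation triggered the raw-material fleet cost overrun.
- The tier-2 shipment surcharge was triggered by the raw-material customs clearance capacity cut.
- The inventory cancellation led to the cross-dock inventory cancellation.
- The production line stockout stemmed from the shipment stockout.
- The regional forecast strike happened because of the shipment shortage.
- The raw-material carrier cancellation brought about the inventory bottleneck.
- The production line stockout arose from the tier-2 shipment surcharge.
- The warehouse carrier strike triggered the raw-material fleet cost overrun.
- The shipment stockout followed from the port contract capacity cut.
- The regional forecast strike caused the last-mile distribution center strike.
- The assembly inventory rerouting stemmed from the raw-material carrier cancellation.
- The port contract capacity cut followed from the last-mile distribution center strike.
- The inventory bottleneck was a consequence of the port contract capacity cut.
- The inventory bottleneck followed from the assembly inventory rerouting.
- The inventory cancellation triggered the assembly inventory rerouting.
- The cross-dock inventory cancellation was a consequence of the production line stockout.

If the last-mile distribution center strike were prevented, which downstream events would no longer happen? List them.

the port contract capacity cut, the shipment stockout

Downstream of the last-mile distribution center strike: the port contract capacity cut, the shipment stockout, the production line stockout, the inventory cancellation, the assembly inventory rerouting, the cross-dock inventory cancellation, the raw-material fleet cost overrun, the inventory bottleneck.
Of those, still caused via another path: the production line stockout, the inventory cancellation, the assembly inventory rerouting, the cross-dock inventory cancellation, the raw-material fleet cost overrun, the inventory bottleneck.
The remainder have no surviving cause.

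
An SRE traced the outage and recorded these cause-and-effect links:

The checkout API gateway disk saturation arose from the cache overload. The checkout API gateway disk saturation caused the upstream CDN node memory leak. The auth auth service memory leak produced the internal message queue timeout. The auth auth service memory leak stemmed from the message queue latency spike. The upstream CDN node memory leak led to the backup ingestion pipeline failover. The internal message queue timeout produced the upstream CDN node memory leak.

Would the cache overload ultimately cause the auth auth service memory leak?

No

The cache overload leads to the checkout API gateway disk saturation, the upstream CDN node memory leak, the backup ingestion pipeline failover; the auth auth service memory leak is not among them.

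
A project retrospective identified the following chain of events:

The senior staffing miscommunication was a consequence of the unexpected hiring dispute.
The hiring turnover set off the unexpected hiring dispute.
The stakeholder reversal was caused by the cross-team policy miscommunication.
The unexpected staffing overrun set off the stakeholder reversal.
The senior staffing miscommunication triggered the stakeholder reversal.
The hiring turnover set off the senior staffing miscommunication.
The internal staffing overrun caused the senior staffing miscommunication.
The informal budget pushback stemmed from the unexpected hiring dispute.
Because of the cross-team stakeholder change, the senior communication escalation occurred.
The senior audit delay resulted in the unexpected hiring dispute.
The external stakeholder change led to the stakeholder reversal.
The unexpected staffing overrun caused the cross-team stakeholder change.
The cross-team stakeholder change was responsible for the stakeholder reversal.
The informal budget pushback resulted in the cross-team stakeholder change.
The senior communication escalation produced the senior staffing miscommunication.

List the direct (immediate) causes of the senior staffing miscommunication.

Upstream contributors include the senior audit delay, the unexpected staffing overrun, the informal budget pushback, the cross-team stakeholder change, but only the hiring turnover, the internal staffing overrun, the senior communication escalation, the unexpected hiring dispute feed directly into the senior staffing miscommunication.

the hiring turnover, the internal staffing overrun, the senior communication escalation, the unexpected hiring dispute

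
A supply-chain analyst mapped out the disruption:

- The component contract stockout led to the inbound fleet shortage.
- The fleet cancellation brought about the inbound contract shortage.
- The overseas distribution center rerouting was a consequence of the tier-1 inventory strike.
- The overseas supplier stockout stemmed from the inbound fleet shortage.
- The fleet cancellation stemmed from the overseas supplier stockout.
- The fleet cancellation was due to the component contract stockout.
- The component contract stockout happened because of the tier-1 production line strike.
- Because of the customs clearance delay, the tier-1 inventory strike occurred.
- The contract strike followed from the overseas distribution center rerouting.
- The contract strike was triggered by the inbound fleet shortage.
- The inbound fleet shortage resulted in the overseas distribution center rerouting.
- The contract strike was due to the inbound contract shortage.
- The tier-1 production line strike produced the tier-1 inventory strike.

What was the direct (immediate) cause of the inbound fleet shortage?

the component contract stockout

Upstream contributors include the tier-1 production line strike, but only the component contract stockout feeds directly into the inbound fleet shortage.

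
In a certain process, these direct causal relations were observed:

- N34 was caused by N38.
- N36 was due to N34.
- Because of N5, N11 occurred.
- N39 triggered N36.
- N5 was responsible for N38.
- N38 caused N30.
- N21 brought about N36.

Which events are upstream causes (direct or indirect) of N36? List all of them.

Immediate causes of N36: N21, N34, N39.
Further upstream: N5, N38.

N21, N34, N38, N39, N5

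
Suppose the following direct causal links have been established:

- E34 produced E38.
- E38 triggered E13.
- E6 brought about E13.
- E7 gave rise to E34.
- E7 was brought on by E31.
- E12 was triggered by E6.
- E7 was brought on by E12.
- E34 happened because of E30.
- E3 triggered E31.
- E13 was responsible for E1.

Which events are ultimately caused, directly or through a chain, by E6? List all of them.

Direct effects: E12, E13.
2 steps out: E7, E1.
3 steps out: E34.
4 steps out: E38.
Not reachable from it: E3, E31, E30.

E1, E12, E13, E34, E38, E7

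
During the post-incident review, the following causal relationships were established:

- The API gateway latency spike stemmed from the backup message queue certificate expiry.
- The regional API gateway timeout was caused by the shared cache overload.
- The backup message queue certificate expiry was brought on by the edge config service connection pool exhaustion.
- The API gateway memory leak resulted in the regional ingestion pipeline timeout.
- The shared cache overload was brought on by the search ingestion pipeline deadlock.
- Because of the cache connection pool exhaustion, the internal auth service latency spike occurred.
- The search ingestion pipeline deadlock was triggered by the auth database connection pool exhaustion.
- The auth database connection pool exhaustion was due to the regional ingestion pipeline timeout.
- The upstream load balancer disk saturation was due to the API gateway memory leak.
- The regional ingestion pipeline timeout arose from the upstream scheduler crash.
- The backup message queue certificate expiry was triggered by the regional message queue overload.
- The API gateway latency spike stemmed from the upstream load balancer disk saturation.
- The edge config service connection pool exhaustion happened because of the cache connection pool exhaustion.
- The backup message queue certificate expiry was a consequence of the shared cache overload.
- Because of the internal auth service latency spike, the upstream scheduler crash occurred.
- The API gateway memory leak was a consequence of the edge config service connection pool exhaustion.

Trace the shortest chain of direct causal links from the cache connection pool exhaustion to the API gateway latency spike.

the cache connection pool exhaustion → the edge config service connection pool exhaustion → the backup message queue certificate expiry → the API gateway latency spike

the cache connection pool exhaustion → the edge config service connection pool exhaustion
the edge config service connection pool exhaustion → the backup message queue certificate expiry
the backup message queue certificate expiry → the API gateway latency spike
Length: 3 steps.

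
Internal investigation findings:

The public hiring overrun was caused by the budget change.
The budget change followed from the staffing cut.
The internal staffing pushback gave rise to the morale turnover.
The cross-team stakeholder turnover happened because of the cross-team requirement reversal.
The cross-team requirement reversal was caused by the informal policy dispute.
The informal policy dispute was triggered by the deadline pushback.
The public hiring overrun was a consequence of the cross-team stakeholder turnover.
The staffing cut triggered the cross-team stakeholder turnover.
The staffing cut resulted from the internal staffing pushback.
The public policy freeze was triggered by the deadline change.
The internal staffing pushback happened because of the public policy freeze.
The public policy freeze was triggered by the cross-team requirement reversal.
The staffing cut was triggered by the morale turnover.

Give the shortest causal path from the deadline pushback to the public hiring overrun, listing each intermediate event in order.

the deadline pushback → the informal policy dispute → the cross-team requirement reversal → the cross-team stakeholder turnover → the public hiring overrun

the deadline pushback → the informal policy dispute
the informal policy dispute → the cross-team requirement reversal
the cross-team requirement reversal → the cross-team stakeholder turnover
the cross-team stakeholder turnover → the public hiring overrun
Length: 4 steps.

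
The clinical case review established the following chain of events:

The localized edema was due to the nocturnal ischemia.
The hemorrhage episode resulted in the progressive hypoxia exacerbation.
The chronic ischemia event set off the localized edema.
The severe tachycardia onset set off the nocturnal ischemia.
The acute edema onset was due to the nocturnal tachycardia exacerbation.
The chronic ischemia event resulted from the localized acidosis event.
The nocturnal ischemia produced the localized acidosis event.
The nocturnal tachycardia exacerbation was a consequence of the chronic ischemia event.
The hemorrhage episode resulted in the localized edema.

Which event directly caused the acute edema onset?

the nocturnal tachycardia exacerbation

Upstream contributors include the severe tachycardia onset, the nocturnal ischemia, the localized acidosis event, the chronic ischemia event, but only the nocturnal tachycardia exacerbation feeds directly into the acute edema onset.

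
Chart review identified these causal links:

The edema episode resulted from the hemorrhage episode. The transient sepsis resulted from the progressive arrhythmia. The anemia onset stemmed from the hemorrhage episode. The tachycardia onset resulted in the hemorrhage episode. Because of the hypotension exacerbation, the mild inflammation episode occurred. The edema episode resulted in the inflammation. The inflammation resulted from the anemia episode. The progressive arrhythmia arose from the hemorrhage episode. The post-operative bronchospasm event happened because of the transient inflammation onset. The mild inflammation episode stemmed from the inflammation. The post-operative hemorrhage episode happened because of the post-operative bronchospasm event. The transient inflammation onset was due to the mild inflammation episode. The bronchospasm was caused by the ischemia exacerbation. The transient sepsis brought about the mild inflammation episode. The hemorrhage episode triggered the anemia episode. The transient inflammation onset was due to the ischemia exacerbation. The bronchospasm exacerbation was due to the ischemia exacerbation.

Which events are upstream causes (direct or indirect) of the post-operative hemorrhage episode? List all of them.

Immediate cause of the post-operative hemorrhage episode: the post-operative bronchospasm event.
Further upstream: the ischemia exacerbation, the tachycardia onset, the hemorrhage episode, the anemia episode, the edema episode, the progressive arrhythmia, the transient sepsis, the hypotension exacerbation, the inflammation, the mild inflammation episode, the transient inflammation onset.

the anemia episode, the edema episode, the hemorrhage episode, the hypotension exacerbation, the inflammation, the ischemia exacerbation, the mild inflammation episode, the post-operative bronchospasm event, the progressive arrhythmia, the tachycardia onset, the transient inflammation onset, the transient sepsis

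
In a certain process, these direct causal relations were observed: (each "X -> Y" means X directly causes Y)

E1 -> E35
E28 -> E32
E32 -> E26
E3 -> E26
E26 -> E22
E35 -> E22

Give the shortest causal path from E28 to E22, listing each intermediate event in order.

E28 → E32 → E26 → E22

E28 → E32
E32 → E26
E26 → E22
Length: 3 steps.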